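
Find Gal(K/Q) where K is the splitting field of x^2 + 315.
Gal(K/Q) = Z/2Z (cyclic of order 2)

x^2 + 315 is irreducible over Q since -315 is not a rational square. The splitting field Q(sqrt(-315)) has degree 2 over Q, and its unique nontrivial automorphism is sqrt(-315) ↦ -sqrt(-315). Hence Gal(Q(sqrt(-315))/Q) = Z/2Z.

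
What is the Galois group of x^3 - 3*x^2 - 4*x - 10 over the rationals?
Gal(K/Q) = S_3 (symmetric group of order 6)

Compute the discriminant of x^3 + (-3)*x^2 + (-4)*x + (-10): Δ = -5540. Since Δ is not a rational square, the Galois group is not contained in A_3; it must be the full S_3 (irreducibility of the cubic rules out anything smaller).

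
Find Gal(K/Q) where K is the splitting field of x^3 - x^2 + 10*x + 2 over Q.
Gal(K/Q) = S_3 (symmetric group of order 6)

Compute the discriminant of x^3 + (-1)*x^2 + (10)*x + (2): Δ = -4360. Since Δ is not a rational square, the Galois group is not contained in A_3; it must be the full S_3 (irreducibility of the cubic rules out anything smaller).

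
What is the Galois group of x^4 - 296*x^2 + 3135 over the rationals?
Gal(K/Q) = V_4 (Klein four-group, Z/2Z × Z/2Z)

f factors as (x^2 - 285)(x^2 - 11), so the splitting field is K = Q(sqrt(285), sqrt(11)). The elements 285, 11, 3135 are all non-squares in Q, so sqrt(285) and sqrt(11) generate independent quadratic extensions. Thus [K:Q] = 4 and Gal(K/Q) is generated by the two order-2 automorphisms sqrt(285) ↦ -sqrt(285) and sqrt(11) ↦ -sqrt(11), giving V_4.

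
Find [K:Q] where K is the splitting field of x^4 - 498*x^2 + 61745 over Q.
[K:Q] = 4

f factors as (x^2 - 233)(x^2 - 265); the splitting field is K = Q(sqrt(233), sqrt(265)). Since 233, 265, and 61745 are all non-squares in Q, the three subfields Q(sqrt(233)), Q(sqrt(265)), Q(sqrt(61745)) are distinct degree-2 extensions, so [K:Q] = 4 (Klein four Galois group).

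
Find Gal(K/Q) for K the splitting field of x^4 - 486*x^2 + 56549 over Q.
Gal(K/Q) = V_4 (Klein four-group, Z/2Z × Z/2Z)

f factors as (x^2 - 193)(x^2 - 293), so the splitting field is K = Q(sqrt(193), sqrt(293)). The elements 193, 293, 56549 are all non-squares in Q, so sqrt(193) and sqrt(293) generate independent quadratic extensions. Thus [K:Q] = 4 and Gal(K/Q) is generated by the two order-2 automorphisms sqrt(193) ↦ -sqrt(193) and sqrt(293) ↦ -sqrt(293), giving V_4.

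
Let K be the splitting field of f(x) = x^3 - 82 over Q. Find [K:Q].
[K:Q] = 6

x^3 - 82 has one real root r = 82^(1/3) and two complex roots r*zeta_3, r*zeta_3^2 where zeta_3 = e^(2*pi*i/3). The splitting field is Q(r, zeta_3). [Q(r):Q] = 3 and [Q(zeta_3):Q] = 2 with gcd = 1, so [Q(r, zeta_3):Q] = 3 * 2 = 6.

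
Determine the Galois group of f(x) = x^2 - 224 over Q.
Gal(K/Q) = Z/2Z (cyclic of order 2)

x^2 - 224 is irreducible over Q since 224 is not a rational square. The splitting field Q(sqrt(224)) has degree 2 over Q, and its unique nontrivial automorphism is sqrt(224) ↦ -sqrt(224). Hence Gal(Q(sqrt(224))/Q) = Z/2Z.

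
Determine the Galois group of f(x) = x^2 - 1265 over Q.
Gal(K/Q) = Z/2Z (cyclic of order 2)

x^2 - 1265 is irreducible over Q since 1265 is not a rational square. The splitting field Q(sqrt(1265)) has degree 2 over Q, and its unique nontrivial automorphism is sqrt(1265) ↦ -sqrt(1265). Hence Gal(Q(sqrt(1265))/Q) = Z/2Z.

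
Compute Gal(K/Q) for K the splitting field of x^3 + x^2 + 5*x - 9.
Gal(K/Q) = S_3 (symmetric group of order 6)

Compute the discriminant of x^3 + (1)*x^2 + (5)*x + (-9): Δ = -3436. Since Δ is not a rational square, the Galois group is not contained in A_3; it must be the full S_3 (irreducibility of the cubic rules out anything smaller).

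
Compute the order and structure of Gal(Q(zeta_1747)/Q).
|Gal(Q(zeta_1747)/Q)| = phi(1747) = 1746; group ≅ (Z/1747Z)^* ≅ Z/1746Z

The n-th cyclotomic polynomial Φ_1747(x) is the minimal polynomial of zeta_1747 over Q and has degree phi(1747) = 1746. So Q(zeta_1747) is a degree-1746 Galois extension with Galois group (Z/1747Z)^*. (Z/1747Z)^* is cyclic since 1747 is an odd prime power (or 4). Hence Gal(Q(zeta_1747)/Q) ≅ Z/1746Z.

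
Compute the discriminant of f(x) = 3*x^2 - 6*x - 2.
Δ = 60

For a quadratic a x^2 + b x + c the discriminant is Δ = b^2 - 4ac = (-6)^2 - 4*(3)*(-2) = 36 - (-24) = 60.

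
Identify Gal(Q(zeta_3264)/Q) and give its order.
|Gal(Q(zeta_3264)/Q)| = phi(3264) = 1024; group ≅ (Z/3264Z)^* ≅ Z/2Z × Z/2Z × Z/16Z × Z/16Z

The n-th cyclotomic polynomial Φ_3264(x) is the minimal polynomial of zeta_3264 over Q and has degree phi(3264) = 1024. So Q(zeta_3264) is a degree-1024 Galois extension with Galois group (Z/3264Z)^*. By CRT, (Z/3264Z)^* ≅ (Z/64Z)^* × (Z/3Z)^* × (Z/17Z)^*. Each prime-power unit group is (Z/64Z)^* ≅ Z/2Z × Z/16Z; (Z/3Z)^* ≅ Z/2Z; (Z/17Z)^* ≅ Z/16Z. Hence Gal(Q(zeta_3264)/Q) ≅ Z/2Z × Z/2Z × Z/16Z × Z/16Z.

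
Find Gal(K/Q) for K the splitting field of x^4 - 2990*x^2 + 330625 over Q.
Gal(K/Q) = Z/2Z (cyclic of order 2)

f factors as (x^2 - 115)(x^2 - 2875), so the splitting field is K = Q(sqrt(115), sqrt(2875)). The squarefree part of 115 is 115 and the squarefree part of 2875 is also 115, so sqrt(115) and sqrt(2875) are both rational multiples of sqrt(115). Hence Q(sqrt(115)) = Q(sqrt(2875)) = Q(sqrt(115)), and the splitting field collapses to a single degree-2 extension with Galois group Z/2Z.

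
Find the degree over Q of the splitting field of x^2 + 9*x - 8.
[K:Q] = 2

The discriminant of x^2 + (9)*x + (-8) is b^2 - 4c = 81 - (-32) = 113. Since 113 is not a perfect square in Q, the polynomial is irreducible over Q. Its two roots generate a degree-2 extension, so [K:Q] = 2.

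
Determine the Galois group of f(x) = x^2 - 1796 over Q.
Gal(K/Q) = Z/2Z (cyclic of order 2)

x^2 - 1796 is irreducible over Q since 1796 is not a rational square. The splitting field Q(sqrt(1796)) has degree 2 over Q, and its unique nontrivial automorphism is sqrt(1796) ↦ -sqrt(1796). Hence Gal(Q(sqrt(1796))/Q) = Z/2Z.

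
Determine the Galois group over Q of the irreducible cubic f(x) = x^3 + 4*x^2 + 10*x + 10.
Gal(K/Q) = S_3 (symmetric group of order 6)

Compute the discriminant of x^3 + (4)*x^2 + (10)*x + (10): Δ = -460. Since Δ is not a rational square, the Galois group is not contained in A_3; it must be the full S_3 (irreducibility of the cubic rules out anything smaller).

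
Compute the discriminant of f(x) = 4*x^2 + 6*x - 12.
Δ = 228

For a quadratic a x^2 + b x + c the discriminant is Δ = b^2 - 4ac = (6)^2 - 4*(4)*(-12) = 36 - (-192) = 228.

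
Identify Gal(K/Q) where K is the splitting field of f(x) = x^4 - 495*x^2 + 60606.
Gal(K/Q) = V_4 (Klein four-group, Z/2Z × Z/2Z)

f factors as (x^2 - 222)(x^2 - 273), so the splitting field is K = Q(sqrt(222), sqrt(273)). The elements 222, 273, 60606 are all non-squares in Q, so sqrt(222) and sqrt(273) generate independent quadratic extensions. Thus [K:Q] = 4 and Gal(K/Q) is generated by the two order-2 automorphisms sqrt(222) ↦ -sqrt(222) and sqrt(273) ↦ -sqrt(273), giving V_4.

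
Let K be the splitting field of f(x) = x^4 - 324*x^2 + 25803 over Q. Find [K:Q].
[K:Q] = 4

f factors as (x^2 - 183)(x^2 - 141); the splitting field is K = Q(sqrt(183), sqrt(141)). Since 183, 141, and 25803 are all non-squares in Q, the three subfields Q(sqrt(183)), Q(sqrt(141)), Q(sqrt(25803)) are distinct degree-2 extensions, so [K:Q] = 4 (Klein four Galois group).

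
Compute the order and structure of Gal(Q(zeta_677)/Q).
|Gal(Q(zeta_677)/Q)| = phi(677) = 676; group ≅ (Z/677Z)^* ≅ Z/676Z

The n-th cyclotomic polynomial Φ_677(x) is the minimal polynomial of zeta_677 over Q and has degree phi(677) = 676. So Q(zeta_677) is a degree-676 Galois extension with Galois group (Z/677Z)^*. (Z/677Z)^* is cyclic since 677 is an odd prime power (or 4). Hence Gal(Q(zeta_677)/Q) ≅ Z/676Z.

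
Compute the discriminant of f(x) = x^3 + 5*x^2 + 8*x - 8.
Δ = -3936

For x^3 + a x^2 + b x + c the discriminant is Δ = 18 a b c - 4 a^3 c + a^2 b^2 - 4 b^3 - 27 c^2.
Plug a = 5, b = 8, c = -8:
  18*(5)*(8)*(-8) - 4*(5)^3*(-8) + (5)^2*(8)^2 - 4*(8)^3 - 27*(-8)^2
  = -5760 + (4000) + 1600 + (-2048) + (-1728)
  = -3936.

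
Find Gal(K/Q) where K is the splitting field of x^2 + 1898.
Gal(K/Q) = Z/2Z (cyclic of order 2)

x^2 + 1898 is irreducible over Q since -1898 is not a rational square. The splitting field Q(sqrt(-1898)) has degree 2 over Q, and its unique nontrivial automorphism is sqrt(-1898) ↦ -sqrt(-1898). Hence Gal(Q(sqrt(-1898))/Q) = Z/2Z.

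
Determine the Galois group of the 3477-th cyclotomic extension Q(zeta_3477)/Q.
|Gal(Q(zeta_3477)/Q)| = phi(3477) = 2160; group ≅ (Z/3477Z)^* ≅ Z/2Z × Z/18Z × Z/60Z

The n-th cyclotomic polynomial Φ_3477(x) is the minimal polynomial of zeta_3477 over Q and has degree phi(3477) = 2160. So Q(zeta_3477) is a degree-2160 Galois extension with Galois group (Z/3477Z)^*. By CRT, (Z/3477Z)^* ≅ (Z/3Z)^* × (Z/19Z)^* × (Z/61Z)^*. Each prime-power unit group is (Z/3Z)^* ≅ Z/2Z; (Z/19Z)^* ≅ Z/18Z; (Z/61Z)^* ≅ Z/60Z. Hence Gal(Q(zeta_3477)/Q) ≅ Z/2Z × Z/18Z × Z/60Z.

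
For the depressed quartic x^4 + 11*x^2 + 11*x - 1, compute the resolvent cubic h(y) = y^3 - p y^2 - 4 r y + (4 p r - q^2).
h(y) = y^3 - 11*y^2 + 4*y - 165

Identify coefficients: p = 11, q = 11, r = -1.
Plug into h(y) = y^3 - p y^2 - 4 r y + (4 p r - q^2):
  h(y) = y^3 - (11) y^2 - 4*(-1) y + (4*(11)*(-1) - (11)^2)
       = y^3 + (-11) y^2 + (4) y + (-165).
Simplifying: h(y) = y^3 - 11*y^2 + 4*y - 165.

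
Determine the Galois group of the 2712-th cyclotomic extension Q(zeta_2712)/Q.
|Gal(Q(zeta_2712)/Q)| = phi(2712) = 896; group ≅ (Z/2712Z)^* ≅ Z/2Z × Z/2Z × Z/2Z × Z/112Z

The n-th cyclotomic polynomial Φ_2712(x) is the minimal polynomial of zeta_2712 over Q and has degree phi(2712) = 896. So Q(zeta_2712) is a degree-896 Galois extension with Galois group (Z/2712Z)^*. By CRT, (Z/2712Z)^* ≅ (Z/8Z)^* × (Z/3Z)^* × (Z/113Z)^*. Each prime-power unit group is (Z/8Z)^* ≅ Z/2Z × Z/2Z; (Z/3Z)^* ≅ Z/2Z; (Z/113Z)^* ≅ Z/112Z. Hence Gal(Q(zeta_2712)/Q) ≅ Z/2Z × Z/2Z × Z/2Z × Z/112Z.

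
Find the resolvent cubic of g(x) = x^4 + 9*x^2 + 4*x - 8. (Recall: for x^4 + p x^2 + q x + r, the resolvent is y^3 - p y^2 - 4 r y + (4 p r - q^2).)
h(y) = y^3 - 9*y^2 + 32*y - 304

Identify coefficients: p = 9, q = 4, r = -8.
Plug into h(y) = y^3 - p y^2 - 4 r y + (4 p r - q^2):
  h(y) = y^3 - (9) y^2 - 4*(-8) y + (4*(9)*(-8) - (4)^2)
       = y^3 + (-9) y^2 + (32) y + (-304).
Simplifying: h(y) = y^3 - 9*y^2 + 32*y - 304.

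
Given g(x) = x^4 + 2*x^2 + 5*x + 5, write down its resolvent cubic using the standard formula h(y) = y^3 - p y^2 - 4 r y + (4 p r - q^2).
h(y) = y^3 - 2*y^2 - 20*y + 15

Identify coefficients: p = 2, q = 5, r = 5.
Plug into h(y) = y^3 - p y^2 - 4 r y + (4 p r - q^2):
  h(y) = y^3 - (2) y^2 - 4*(5) y + (4*(2)*(5) - (5)^2)
       = y^3 + (-2) y^2 + (-20) y + (15).
Simplifying: h(y) = y^3 - 2*y^2 - 20*y + 15.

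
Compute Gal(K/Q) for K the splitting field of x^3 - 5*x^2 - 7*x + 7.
Gal(K/Q) = S_3 (symmetric group of order 6)

Compute the discriminant of x^3 + (-5)*x^2 + (-7)*x + (7): Δ = 9184. Since Δ is not a rational square, the Galois group is not contained in A_3; it must be the full S_3 (irreducibility of the cubic rules out anything smaller).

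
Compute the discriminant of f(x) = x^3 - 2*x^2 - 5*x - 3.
Δ = -279

For x^3 + a x^2 + b x + c the discriminant is Δ = 18 a b c - 4 a^3 c + a^2 b^2 - 4 b^3 - 27 c^2.
Plug a = -2, b = -5, c = -3:
  18*(-2)*(-5)*(-3) - 4*(-2)^3*(-3) + (-2)^2*(-5)^2 - 4*(-5)^3 - 27*(-3)^2
  = -540 + (-96) + 100 + (500) + (-243)
  = -279.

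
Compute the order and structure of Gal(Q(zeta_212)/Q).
|Gal(Q(zeta_212)/Q)| = phi(212) = 104; group ≅ (Z/212Z)^* ≅ Z/2Z × Z/52Z

The n-th cyclotomic polynomial Φ_212(x) is the minimal polynomial of zeta_212 over Q and has degree phi(212) = 104. So Q(zeta_212) is a degree-104 Galois extension with Galois group (Z/212Z)^*. By CRT, (Z/212Z)^* ≅ (Z/4Z)^* × (Z/53Z)^*. Each prime-power unit group is (Z/4Z)^* ≅ Z/2Z; (Z/53Z)^* ≅ Z/52Z. Hence Gal(Q(zeta_212)/Q) ≅ Z/2Z × Z/52Z.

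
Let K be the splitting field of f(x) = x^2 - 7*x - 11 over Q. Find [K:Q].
[K:Q] = 2

The discriminant of x^2 + (-7)*x + (-11) is b^2 - 4c = 49 - (-44) = 93. Since 93 is not a perfect square in Q, the polynomial is irreducible over Q. Its two roots generate a degree-2 extension, so [K:Q] = 2.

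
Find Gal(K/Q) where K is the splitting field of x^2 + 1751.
Gal(K/Q) = Z/2Z (cyclic of order 2)

x^2 + 1751 is irreducible over Q since -1751 is not a rational square. The splitting field Q(sqrt(-1751)) has degree 2 over Q, and its unique nontrivial automorphism is sqrt(-1751) ↦ -sqrt(-1751). Hence Gal(Q(sqrt(-1751))/Q) = Z/2Z.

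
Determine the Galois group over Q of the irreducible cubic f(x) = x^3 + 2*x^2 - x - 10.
Gal(K/Q) = S_3 (symmetric group of order 6)

Compute the discriminant of x^3 + (2)*x^2 + (-1)*x + (-10): Δ = -2012. Since Δ is not a rational square, the Galois group is not contained in A_3; it must be the full S_3 (irreducibility of the cubic rules out anything smaller).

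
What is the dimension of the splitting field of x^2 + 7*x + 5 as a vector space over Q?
[K:Q] = 2

The discriminant of x^2 + (7)*x + (5) is b^2 - 4c = 49 - (20) = 29. Since 29 is not a perfect square in Q, the polynomial is irreducible over Q. Its two roots generate a degree-2 extension, so [K:Q] = 2.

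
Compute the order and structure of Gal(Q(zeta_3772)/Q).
|Gal(Q(zeta_3772)/Q)| = phi(3772) = 1760; group ≅ (Z/3772Z)^* ≅ Z/2Z × Z/22Z × Z/40Z

The n-th cyclotomic polynomial Φ_3772(x) is the minimal polynomial of zeta_3772 over Q and has degree phi(3772) = 1760. So Q(zeta_3772) is a degree-1760 Galois extension with Galois group (Z/3772Z)^*. By CRT, (Z/3772Z)^* ≅ (Z/4Z)^* × (Z/23Z)^* × (Z/41Z)^*. Each prime-power unit group is (Z/4Z)^* ≅ Z/2Z; (Z/23Z)^* ≅ Z/22Z; (Z/41Z)^* ≅ Z/40Z. Hence Gal(Q(zeta_3772)/Q) ≅ Z/2Z × Z/22Z × Z/40Z.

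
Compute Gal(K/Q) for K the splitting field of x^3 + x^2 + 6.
Gal(K/Q) = S_3 (symmetric group of order 6)

Compute the discriminant of x^3 + (1)*x^2 + (0)*x + (6): Δ = -996. Since Δ is not a rational square, the Galois group is not contained in A_3; it must be the full S_3 (irreducibility of the cubic rules out anything smaller).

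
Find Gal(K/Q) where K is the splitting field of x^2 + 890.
Gal(K/Q) = Z/2Z (cyclic of order 2)

x^2 + 890 is irreducible over Q since -890 is not a rational square. The splitting field Q(sqrt(-890)) has degree 2 over Q, and its unique nontrivial automorphism is sqrt(-890) ↦ -sqrt(-890). Hence Gal(Q(sqrt(-890))/Q) = Z/2Z.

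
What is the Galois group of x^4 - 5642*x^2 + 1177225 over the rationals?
Gal(K/Q) = Z/2Z (cyclic of order 2)

f factors as (x^2 - 217)(x^2 - 5425), so the splitting field is K = Q(sqrt(217), sqrt(5425)). The squarefree part of 217 is 217 and the squarefree part of 5425 is also 217, so sqrt(217) and sqrt(5425) are both rational multiples of sqrt(217). Hence Q(sqrt(217)) = Q(sqrt(5425)) = Q(sqrt(217)), and the splitting field collapses to a single degree-2 extension with Galois group Z/2Z.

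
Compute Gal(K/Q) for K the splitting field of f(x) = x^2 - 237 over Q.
Gal(K/Q) = Z/2Z (cyclic of order 2)

x^2 - 237 is irreducible over Q since 237 is not a rational square. The splitting field Q(sqrt(237)) has degree 2 over Q, and its unique nontrivial automorphism is sqrt(237) ↦ -sqrt(237). Hence Gal(Q(sqrt(237))/Q) = Z/2Z.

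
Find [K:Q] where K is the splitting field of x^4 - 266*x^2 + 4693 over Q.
[K:Q] = 4

f factors as (x^2 - 247)(x^2 - 19); the splitting field is K = Q(sqrt(247), sqrt(19)). Since 247, 19, and 4693 are all non-squares in Q, the three subfields Q(sqrt(247)), Q(sqrt(19)), Q(sqrt(4693)) are distinct degree-2 extensions, so [K:Q] = 4 (Klein four Galois group).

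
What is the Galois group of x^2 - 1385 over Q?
Gal(K/Q) = Z/2Z (cyclic of order 2)

x^2 - 1385 is irreducible over Q since 1385 is not a rational square. The splitting field Q(sqrt(1385)) has degree 2 over Q, and its unique nontrivial automorphism is sqrt(1385) ↦ -sqrt(1385). Hence Gal(Q(sqrt(1385))/Q) = Z/2Z.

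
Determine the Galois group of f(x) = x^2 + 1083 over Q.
Gal(K/Q) = Z/2Z (cyclic of order 2)

x^2 + 1083 is irreducible over Q since -1083 is not a rational square. The splitting field Q(sqrt(-1083)) has degree 2 over Q, and its unique nontrivial automorphism is sqrt(-1083) ↦ -sqrt(-1083). Hence Gal(Q(sqrt(-1083))/Q) = Z/2Z.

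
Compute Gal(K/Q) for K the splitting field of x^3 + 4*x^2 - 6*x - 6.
Gal(K/Q) = S_3 (symmetric group of order 6)

Compute the discriminant of x^3 + (4)*x^2 + (-6)*x + (-6): Δ = 4596. Since Δ is not a rational square, the Galois group is not contained in A_3; it must be the full S_3 (irreducibility of the cubic rules out anything smaller).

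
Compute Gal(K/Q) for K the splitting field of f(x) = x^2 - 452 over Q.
Gal(K/Q) = Z/2Z (cyclic of order 2)

x^2 - 452 is irreducible over Q since 452 is not a rational square. The splitting field Q(sqrt(452)) has degree 2 over Q, and its unique nontrivial automorphism is sqrt(452) ↦ -sqrt(452). Hence Gal(Q(sqrt(452))/Q) = Z/2Z.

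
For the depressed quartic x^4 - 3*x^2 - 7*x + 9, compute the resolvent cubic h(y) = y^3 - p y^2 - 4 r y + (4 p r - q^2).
h(y) = y^3 + 3*y^2 - 36*y - 157

Identify coefficients: p = -3, q = -7, r = 9.
Plug into h(y) = y^3 - p y^2 - 4 r y + (4 p r - q^2):
  h(y) = y^3 - (-3) y^2 - 4*(9) y + (4*(-3)*(9) - (-7)^2)
       = y^3 + (3) y^2 + (-36) y + (-157).
Simplifying: h(y) = y^3 + 3*y^2 - 36*y - 157.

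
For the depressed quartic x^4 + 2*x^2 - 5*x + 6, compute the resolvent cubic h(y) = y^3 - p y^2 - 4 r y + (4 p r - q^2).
h(y) = y^3 - 2*y^2 - 24*y + 23

Identify coefficients: p = 2, q = -5, r = 6.
Plug into h(y) = y^3 - p y^2 - 4 r y + (4 p r - q^2):
  h(y) = y^3 - (2) y^2 - 4*(6) y + (4*(2)*(6) - (-5)^2)
       = y^3 + (-2) y^2 + (-24) y + (23).
Simplifying: h(y) = y^3 - 2*y^2 - 24*y + 23.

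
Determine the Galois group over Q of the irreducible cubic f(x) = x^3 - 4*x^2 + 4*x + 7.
Gal(K/Q) = S_3 (symmetric group of order 6)

Compute the discriminant of x^3 + (-4)*x^2 + (4)*x + (7): Δ = -1547. Since Δ is not a rational square, the Galois group is not contained in A_3; it must be the full S_3 (irreducibility of the cubic rules out anything smaller).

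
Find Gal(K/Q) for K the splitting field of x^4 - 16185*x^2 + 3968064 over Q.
Gal(K/Q) = Z/2Z (cyclic of order 2)

f factors as (x^2 - 249)(x^2 - 15936), so the splitting field is K = Q(sqrt(249), sqrt(15936)). The squarefree part of 249 is 249 and the squarefree part of 15936 is also 249, so sqrt(249) and sqrt(15936) are both rational multiples of sqrt(249). Hence Q(sqrt(249)) = Q(sqrt(15936)) = Q(sqrt(249)), and the splitting field collapses to a single degree-2 extension with Galois group Z/2Z.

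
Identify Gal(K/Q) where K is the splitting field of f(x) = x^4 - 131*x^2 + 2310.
Gal(K/Q) = V_4 (Klein four-group, Z/2Z × Z/2Z)

f factors as (x^2 - 21)(x^2 - 110), so the splitting field is K = Q(sqrt(21), sqrt(110)). The elements 21, 110, 2310 are all non-squares in Q, so sqrt(21) and sqrt(110) generate independent quadratic extensions. Thus [K:Q] = 4 and Gal(K/Q) is generated by the two order-2 automorphisms sqrt(21) ↦ -sqrt(21) and sqrt(110) ↦ -sqrt(110), giving V_4.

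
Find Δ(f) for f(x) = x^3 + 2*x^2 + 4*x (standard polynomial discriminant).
Δ = -192

For x^3 + a x^2 + b x + c the discriminant is Δ = 18 a b c - 4 a^3 c + a^2 b^2 - 4 b^3 - 27 c^2.
Plug a = 2, b = 4, c = 0:
  18*(2)*(4)*(0) - 4*(2)^3*(0) + (2)^2*(4)^2 - 4*(4)^3 - 27*(0)^2
  = 0 + (0) + 64 + (-256) + (0)
  = -192.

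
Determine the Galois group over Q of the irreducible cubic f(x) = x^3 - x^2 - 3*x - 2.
Gal(K/Q) = S_3 (symmetric group of order 6)

Compute the discriminant of x^3 + (-1)*x^2 + (-3)*x + (-2): Δ = -107. Since Δ is not a rational square, the Galois group is not contained in A_3; it must be the full S_3 (irreducibility of the cubic rules out anything smaller).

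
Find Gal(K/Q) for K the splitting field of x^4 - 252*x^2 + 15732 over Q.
Gal(K/Q) = V_4 (Klein four-group, Z/2Z × Z/2Z)

f factors as (x^2 - 114)(x^2 - 138), so the splitting field is K = Q(sqrt(114), sqrt(138)). The elements 114, 138, 15732 are all non-squares in Q, so sqrt(114) and sqrt(138) generate independent quadratic extensions. Thus [K:Q] = 4 and Gal(K/Q) is generated by the two order-2 automorphisms sqrt(114) ↦ -sqrt(114) and sqrt(138) ↦ -sqrt(138), giving V_4.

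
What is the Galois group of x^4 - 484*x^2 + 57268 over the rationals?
Gal(K/Q) = V_4 (Klein four-group, Z/2Z × Z/2Z)

f factors as (x^2 - 278)(x^2 - 206), so the splitting field is K = Q(sqrt(278), sqrt(206)). The elements 278, 206, 57268 are all non-squares in Q, so sqrt(278) and sqrt(206) generate independent quadratic extensions. Thus [K:Q] = 4 and Gal(K/Q) is generated by the two order-2 automorphisms sqrt(278) ↦ -sqrt(278) and sqrt(206) ↦ -sqrt(206), giving V_4.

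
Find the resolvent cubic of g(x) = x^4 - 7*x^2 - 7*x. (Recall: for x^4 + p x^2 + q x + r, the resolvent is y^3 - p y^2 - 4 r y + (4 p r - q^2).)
h(y) = y^3 + 7*y^2 - 49

Identify coefficients: p = -7, q = -7, r = 0.
Plug into h(y) = y^3 - p y^2 - 4 r y + (4 p r - q^2):
  h(y) = y^3 - (-7) y^2 - 4*(0) y + (4*(-7)*(0) - (-7)^2)
       = y^3 + (7) y^2 + (0) y + (-49).
Simplifying: h(y) = y^3 + 7*y^2 - 49.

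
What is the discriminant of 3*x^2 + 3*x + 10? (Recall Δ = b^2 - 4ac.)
Δ = -111

For a quadratic a x^2 + b x + c the discriminant is Δ = b^2 - 4ac = (3)^2 - 4*(3)*(10) = 9 - (120) = -111.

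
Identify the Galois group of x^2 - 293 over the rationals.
Gal(K/Q) = Z/2Z (cyclic of order 2)

x^2 - 293 is irreducible over Q since 293 is not a rational square. The splitting field Q(sqrt(293)) has degree 2 over Q, and its unique nontrivial automorphism is sqrt(293) ↦ -sqrt(293). Hence Gal(Q(sqrt(293))/Q) = Z/2Z.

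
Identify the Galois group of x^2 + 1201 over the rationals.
Gal(K/Q) = Z/2Z (cyclic of order 2)

x^2 + 1201 is irreducible over Q since -1201 is not a rational square. The splitting field Q(sqrt(-1201)) has degree 2 over Q, and its unique nontrivial automorphism is sqrt(-1201) ↦ -sqrt(-1201). Hence Gal(Q(sqrt(-1201))/Q) = Z/2Z.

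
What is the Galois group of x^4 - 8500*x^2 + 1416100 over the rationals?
Gal(K/Q) = Z/2Z (cyclic of order 2)

f factors as (x^2 - 170)(x^2 - 8330), so the splitting field is K = Q(sqrt(170), sqrt(8330)). The squarefree part of 170 is 170 and the squarefree part of 8330 is also 170, so sqrt(170) and sqrt(8330) are both rational multiples of sqrt(170). Hence Q(sqrt(170)) = Q(sqrt(8330)) = Q(sqrt(170)), and the splitting field collapses to a single degree-2 extension with Galois group Z/2Z.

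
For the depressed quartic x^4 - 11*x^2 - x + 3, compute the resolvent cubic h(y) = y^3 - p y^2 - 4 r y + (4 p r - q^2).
h(y) = y^3 + 11*y^2 - 12*y - 133

Identify coefficients: p = -11, q = -1, r = 3.
Plug into h(y) = y^3 - p y^2 - 4 r y + (4 p r - q^2):
  h(y) = y^3 - (-11) y^2 - 4*(3) y + (4*(-11)*(3) - (-1)^2)
       = y^3 + (11) y^2 + (-12) y + (-133).
Simplifying: h(y) = y^3 + 11*y^2 - 12*y - 133.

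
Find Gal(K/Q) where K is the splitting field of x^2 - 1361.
Gal(K/Q) = Z/2Z (cyclic of order 2)

x^2 - 1361 is irreducible over Q since 1361 is not a rational square. The splitting field Q(sqrt(1361)) has degree 2 over Q, and its unique nontrivial automorphism is sqrt(1361) ↦ -sqrt(1361). Hence Gal(Q(sqrt(1361))/Q) = Z/2Z.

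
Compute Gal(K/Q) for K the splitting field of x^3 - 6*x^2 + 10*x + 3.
Gal(K/Q) = S_3 (symmetric group of order 6)

Compute the discriminant of x^3 + (-6)*x^2 + (10)*x + (3): Δ = -1291. Since Δ is not a rational square, the Galois group is not contained in A_3; it must be the full S_3 (irreducibility of the cubic rules out anything smaller).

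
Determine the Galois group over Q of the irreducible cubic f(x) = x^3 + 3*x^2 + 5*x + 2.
Gal(K/Q) = S_3 (symmetric group of order 6)

Compute the discriminant of x^3 + (3)*x^2 + (5)*x + (2): Δ = -59. Since Δ is not a rational square, the Galois group is not contained in A_3; it must be the full S_3 (irreducibility of the cubic rules out anything smaller).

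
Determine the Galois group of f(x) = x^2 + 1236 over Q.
Gal(K/Q) = Z/2Z (cyclic of order 2)

x^2 + 1236 is irreducible over Q since -1236 is not a rational square. The splitting field Q(sqrt(-1236)) has degree 2 over Q, and its unique nontrivial automorphism is sqrt(-1236) ↦ -sqrt(-1236). Hence Gal(Q(sqrt(-1236))/Q) = Z/2Z.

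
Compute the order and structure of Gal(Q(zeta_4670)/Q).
|Gal(Q(zeta_4670)/Q)| = phi(4670) = 1864; group ≅ (Z/4670Z)^* ≅ Z/4Z × Z/466Z

The n-th cyclotomic polynomial Φ_4670(x) is the minimal polynomial of zeta_4670 over Q and has degree phi(4670) = 1864. So Q(zeta_4670) is a degree-1864 Galois extension with Galois group (Z/4670Z)^*. By CRT, (Z/4670Z)^* ≅ (Z/2Z)^* × (Z/5Z)^* × (Z/467Z)^*. Each prime-power unit group is (Z/2Z)^* ≅ trivial group (order 1); (Z/5Z)^* ≅ Z/4Z; (Z/467Z)^* ≅ Z/466Z. Hence Gal(Q(zeta_4670)/Q) ≅ Z/4Z × Z/466Z.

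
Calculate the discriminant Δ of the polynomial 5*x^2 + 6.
Δ = -120

For a quadratic a x^2 + b x + c the discriminant is Δ = b^2 - 4ac = (0)^2 - 4*(5)*(6) = 0 - (120) = -120.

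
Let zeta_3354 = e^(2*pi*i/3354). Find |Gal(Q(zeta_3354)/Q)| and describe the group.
|Gal(Q(zeta_3354)/Q)| = phi(3354) = 1008; group ≅ (Z/3354Z)^* ≅ Z/2Z × Z/12Z × Z/42Z

The n-th cyclotomic polynomial Φ_3354(x) is the minimal polynomial of zeta_3354 over Q and has degree phi(3354) = 1008. So Q(zeta_3354) is a degree-1008 Galois extension with Galois group (Z/3354Z)^*. By CRT, (Z/3354Z)^* ≅ (Z/2Z)^* × (Z/3Z)^* × (Z/13Z)^* × (Z/43Z)^*. Each prime-power unit group is (Z/2Z)^* ≅ trivial group (order 1); (Z/3Z)^* ≅ Z/2Z; (Z/13Z)^* ≅ Z/12Z; (Z/43Z)^* ≅ Z/42Z. Hence Gal(Q(zeta_3354)/Q) ≅ Z/2Z × Z/12Z × Z/42Z.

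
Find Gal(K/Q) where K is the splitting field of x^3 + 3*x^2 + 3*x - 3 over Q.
Gal(K/Q) = S_3 (symmetric group of order 6)

Compute the discriminant of x^3 + (3)*x^2 + (3)*x + (-3): Δ = -432. Since Δ is not a rational square, the Galois group is not contained in A_3; it must be the full S_3 (irreducibility of the cubic rules out anything smaller).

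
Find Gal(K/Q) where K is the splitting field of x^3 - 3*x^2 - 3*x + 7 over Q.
Gal(K/Q) = S_3 (symmetric group of order 6)

Compute the discriminant of x^3 + (-3)*x^2 + (-3)*x + (7): Δ = 756. Since Δ is not a rational square, the Galois group is not contained in A_3; it must be the full S_3 (irreducibility of the cubic rules out anything smaller).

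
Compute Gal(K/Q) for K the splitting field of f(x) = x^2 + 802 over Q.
Gal(K/Q) = Z/2Z (cyclic of order 2)

x^2 + 802 is irreducible over Q since -802 is not a rational square. The splitting field Q(sqrt(-802)) has degree 2 over Q, and its unique nontrivial automorphism is sqrt(-802) ↦ -sqrt(-802). Hence Gal(Q(sqrt(-802))/Q) = Z/2Z.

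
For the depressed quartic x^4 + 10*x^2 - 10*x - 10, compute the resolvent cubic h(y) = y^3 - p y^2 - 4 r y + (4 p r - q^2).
h(y) = y^3 - 10*y^2 + 40*y - 500

Identify coefficients: p = 10, q = -10, r = -10.
Plug into h(y) = y^3 - p y^2 - 4 r y + (4 p r - q^2):
  h(y) = y^3 - (10) y^2 - 4*(-10) y + (4*(10)*(-10) - (-10)^2)
       = y^3 + (-10) y^2 + (40) y + (-500).
Simplifying: h(y) = y^3 - 10*y^2 + 40*y - 500.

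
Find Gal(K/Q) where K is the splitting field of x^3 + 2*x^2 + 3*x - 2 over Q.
Gal(K/Q) = S_3 (symmetric group of order 6)

Compute the discriminant of x^3 + (2)*x^2 + (3)*x + (-2): Δ = -332. Since Δ is not a rational square, the Galois group is not contained in A_3; it must be the full S_3 (irreducibility of the cubic rules out anything smaller).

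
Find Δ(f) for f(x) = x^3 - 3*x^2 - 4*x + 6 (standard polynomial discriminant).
Δ = 1372

For x^3 + a x^2 + b x + c the discriminant is Δ = 18 a b c - 4 a^3 c + a^2 b^2 - 4 b^3 - 27 c^2.
Plug a = -3, b = -4, c = 6:
  18*(-3)*(-4)*(6) - 4*(-3)^3*(6) + (-3)^2*(-4)^2 - 4*(-4)^3 - 27*(6)^2
  = 1296 + (648) + 144 + (256) + (-972)
  = 1372.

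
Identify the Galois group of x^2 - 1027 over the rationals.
Gal(K/Q) = Z/2Z (cyclic of order 2)

x^2 - 1027 is irreducible over Q since 1027 is not a rational square. The splitting field Q(sqrt(1027)) has degree 2 over Q, and its unique nontrivial automorphism is sqrt(1027) ↦ -sqrt(1027). Hence Gal(Q(sqrt(1027))/Q) = Z/2Z.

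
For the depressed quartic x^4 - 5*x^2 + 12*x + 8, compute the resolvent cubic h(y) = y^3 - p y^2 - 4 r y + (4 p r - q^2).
h(y) = y^3 + 5*y^2 - 32*y - 304

Identify coefficients: p = -5, q = 12, r = 8.
Plug into h(y) = y^3 - p y^2 - 4 r y + (4 p r - q^2):
  h(y) = y^3 - (-5) y^2 - 4*(8) y + (4*(-5)*(8) - (12)^2)
       = y^3 + (5) y^2 + (-32) y + (-304).
Simplifying: h(y) = y^3 + 5*y^2 - 32*y - 304.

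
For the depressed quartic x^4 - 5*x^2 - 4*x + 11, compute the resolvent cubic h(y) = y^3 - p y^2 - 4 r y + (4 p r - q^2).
h(y) = y^3 + 5*y^2 - 44*y - 236

Identify coefficients: p = -5, q = -4, r = 11.
Plug into h(y) = y^3 - p y^2 - 4 r y + (4 p r - q^2):
  h(y) = y^3 - (-5) y^2 - 4*(11) y + (4*(-5)*(11) - (-4)^2)
       = y^3 + (5) y^2 + (-44) y + (-236).
Simplifying: h(y) = y^3 + 5*y^2 - 44*y - 236.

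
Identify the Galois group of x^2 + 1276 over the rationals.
Gal(K/Q) = Z/2Z (cyclic of order 2)

x^2 + 1276 is irreducible over Q since -1276 is not a rational square. The splitting field Q(sqrt(-1276)) has degree 2 over Q, and its unique nontrivial automorphism is sqrt(-1276) ↦ -sqrt(-1276). Hence Gal(Q(sqrt(-1276))/Q) = Z/2Z.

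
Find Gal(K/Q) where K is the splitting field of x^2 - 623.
Gal(K/Q) = Z/2Z (cyclic of order 2)

x^2 - 623 is irreducible over Q since 623 is not a rational square. The splitting field Q(sqrt(623)) has degree 2 over Q, and its unique nontrivial automorphism is sqrt(623) ↦ -sqrt(623). Hence Gal(Q(sqrt(623))/Q) = Z/2Z.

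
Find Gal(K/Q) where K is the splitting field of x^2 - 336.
Gal(K/Q) = Z/2Z (cyclic of order 2)

x^2 - 336 is irreducible over Q since 336 is not a rational square. The splitting field Q(sqrt(336)) has degree 2 over Q, and its unique nontrivial automorphism is sqrt(336) ↦ -sqrt(336). Hence Gal(Q(sqrt(336))/Q) = Z/2Z.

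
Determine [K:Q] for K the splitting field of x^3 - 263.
[K:Q] = 6

x^3 - 263 has one real root r = 263^(1/3) and two complex roots r*zeta_3, r*zeta_3^2 where zeta_3 = e^(2*pi*i/3). The splitting field is Q(r, zeta_3). [Q(r):Q] = 3 and [Q(zeta_3):Q] = 2 with gcd = 1, so [Q(r, zeta_3):Q] = 3 * 2 = 6.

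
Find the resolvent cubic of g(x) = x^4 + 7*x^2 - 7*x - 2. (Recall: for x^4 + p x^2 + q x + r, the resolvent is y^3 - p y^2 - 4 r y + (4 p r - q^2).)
h(y) = y^3 - 7*y^2 + 8*y - 105

Identify coefficients: p = 7, q = -7, r = -2.
Plug into h(y) = y^3 - p y^2 - 4 r y + (4 p r - q^2):
  h(y) = y^3 - (7) y^2 - 4*(-2) y + (4*(7)*(-2) - (-7)^2)
       = y^3 + (-7) y^2 + (8) y + (-105).
Simplifying: h(y) = y^3 - 7*y^2 + 8*y - 105.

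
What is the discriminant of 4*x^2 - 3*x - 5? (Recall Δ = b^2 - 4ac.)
Δ = 89

For a quadratic a x^2 + b x + c the discriminant is Δ = b^2 - 4ac = (-3)^2 - 4*(4)*(-5) = 9 - (-80) = 89.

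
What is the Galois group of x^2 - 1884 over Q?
Gal(K/Q) = Z/2Z (cyclic of order 2)

x^2 - 1884 is irreducible over Q since 1884 is not a rational square. The splitting field Q(sqrt(1884)) has degree 2 over Q, and its unique nontrivial automorphism is sqrt(1884) ↦ -sqrt(1884). Hence Gal(Q(sqrt(1884))/Q) = Z/2Z.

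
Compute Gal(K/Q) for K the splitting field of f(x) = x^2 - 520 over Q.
Gal(K/Q) = Z/2Z (cyclic of order 2)

x^2 - 520 is irreducible over Q since 520 is not a rational square. The splitting field Q(sqrt(520)) has degree 2 over Q, and its unique nontrivial automorphism is sqrt(520) ↦ -sqrt(520). Hence Gal(Q(sqrt(520))/Q) = Z/2Z.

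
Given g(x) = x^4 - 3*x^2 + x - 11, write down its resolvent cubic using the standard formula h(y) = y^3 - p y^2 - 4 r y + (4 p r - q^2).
h(y) = y^3 + 3*y^2 + 44*y + 131

Identify coefficients: p = -3, q = 1, r = -11.
Plug into h(y) = y^3 - p y^2 - 4 r y + (4 p r - q^2):
  h(y) = y^3 - (-3) y^2 - 4*(-11) y + (4*(-3)*(-11) - (1)^2)
       = y^3 + (3) y^2 + (44) y + (131).
Simplifying: h(y) = y^3 + 3*y^2 + 44*y + 131.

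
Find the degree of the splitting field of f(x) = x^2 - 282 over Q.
[K:Q] = 2

The polynomial x^2 - 282 is irreducible over Q since 282 is not a perfect square. Its splitting field is Q(sqrt(282)), which has degree 2 over Q.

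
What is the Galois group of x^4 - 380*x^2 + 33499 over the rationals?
Gal(K/Q) = V_4 (Klein four-group, Z/2Z × Z/2Z)

f factors as (x^2 - 241)(x^2 - 139), so the splitting field is K = Q(sqrt(241), sqrt(139)). The elements 241, 139, 33499 are all non-squares in Q, so sqrt(241) and sqrt(139) generate independent quadratic extensions. Thus [K:Q] = 4 and Gal(K/Q) is generated by the two order-2 automorphisms sqrt(241) ↦ -sqrt(241) and sqrt(139) ↦ -sqrt(139), giving V_4.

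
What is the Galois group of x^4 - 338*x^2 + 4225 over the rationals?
Gal(K/Q) = Z/2Z (cyclic of order 2)

f factors as (x^2 - 13)(x^2 - 325), so the splitting field is K = Q(sqrt(13), sqrt(325)). The squarefree part of 13 is 13 and the squarefree part of 325 is also 13, so sqrt(13) and sqrt(325) are both rational multiples of sqrt(13). Hence Q(sqrt(13)) = Q(sqrt(325)) = Q(sqrt(13)), and the splitting field collapses to a single degree-2 extension with Galois group Z/2Z.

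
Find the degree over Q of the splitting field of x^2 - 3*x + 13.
[K:Q] = 2

The discriminant of x^2 + (-3)*x + (13) is b^2 - 4c = 9 - (52) = -43. Since -43 is not a perfect square in Q, the polynomial is irreducible over Q. Its two roots generate a degree-2 extension, so [K:Q] = 2.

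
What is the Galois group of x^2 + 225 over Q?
Gal(K/Q) = Z/2Z (cyclic of order 2)

x^2 + 225 is irreducible over Q since -225 is not a rational square. The splitting field Q(sqrt(-225)) has degree 2 over Q, and its unique nontrivial automorphism is sqrt(-225) ↦ -sqrt(-225). Hence Gal(Q(sqrt(-225))/Q) = Z/2Z.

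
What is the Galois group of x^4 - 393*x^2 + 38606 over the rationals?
Gal(K/Q) = V_4 (Klein four-group, Z/2Z × Z/2Z)

f factors as (x^2 - 199)(x^2 - 194), so the splitting field is K = Q(sqrt(199), sqrt(194)). The elements 199, 194, 38606 are all non-squares in Q, so sqrt(199) and sqrt(194) generate independent quadratic extensions. Thus [K:Q] = 4 and Gal(K/Q) is generated by the two order-2 automorphisms sqrt(199) ↦ -sqrt(199) and sqrt(194) ↦ -sqrt(194), giving V_4.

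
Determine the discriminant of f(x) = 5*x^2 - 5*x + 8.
Δ = -135

For a quadratic a x^2 + b x + c the discriminant is Δ = b^2 - 4ac = (-5)^2 - 4*(5)*(8) = 25 - (160) = -135.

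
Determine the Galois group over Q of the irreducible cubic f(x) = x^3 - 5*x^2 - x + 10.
Gal(K/Q) = S_3 (symmetric group of order 6)

Compute the discriminant of x^3 + (-5)*x^2 + (-1)*x + (10): Δ = 3229. Since Δ is not a rational square, the Galois group is not contained in A_3; it must be the full S_3 (irreducibility of the cubic rules out anything smaller).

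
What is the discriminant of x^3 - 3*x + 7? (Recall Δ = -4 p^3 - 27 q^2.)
Δ = -1215

For a depressed cubic x^3 + p x + q the discriminant is Δ = -4 p^3 - 27 q^2 = -4*(-3)^3 - 27*(7)^2 = 108 - 1323 = -1215.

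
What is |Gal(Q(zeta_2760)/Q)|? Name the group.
|Gal(Q(zeta_2760)/Q)| = phi(2760) = 704; group ≅ (Z/2760Z)^* ≅ Z/2Z × Z/2Z × Z/2Z × Z/4Z × Z/22Z

The n-th cyclotomic polynomial Φ_2760(x) is the minimal polynomial of zeta_2760 over Q and has degree phi(2760) = 704. So Q(zeta_2760) is a degree-704 Galois extension with Galois group (Z/2760Z)^*. By CRT, (Z/2760Z)^* ≅ (Z/8Z)^* × (Z/3Z)^* × (Z/5Z)^* × (Z/23Z)^*. Each prime-power unit group is (Z/8Z)^* ≅ Z/2Z × Z/2Z; (Z/3Z)^* ≅ Z/2Z; (Z/5Z)^* ≅ Z/4Z; (Z/23Z)^* ≅ Z/22Z. Hence Gal(Q(zeta_2760)/Q) ≅ Z/2Z × Z/2Z × Z/2Z × Z/4Z × Z/22Z.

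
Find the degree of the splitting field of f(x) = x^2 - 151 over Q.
[K:Q] = 2

The polynomial x^2 - 151 is irreducible over Q since 151 is not a perfect square. Its splitting field is Q(sqrt(151)), which has degree 2 over Q.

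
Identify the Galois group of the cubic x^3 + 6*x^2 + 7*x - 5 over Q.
Gal(K/Q) = S_3 (symmetric group of order 6)

Compute the discriminant of x^3 + (6)*x^2 + (7)*x + (-5): Δ = 257. Since Δ is not a rational square, the Galois group is not contained in A_3; it must be the full S_3 (irreducibility of the cubic rules out anything smaller).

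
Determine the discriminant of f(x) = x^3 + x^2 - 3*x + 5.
Δ = -848

For x^3 + a x^2 + b x + c the discriminant is Δ = 18 a b c - 4 a^3 c + a^2 b^2 - 4 b^3 - 27 c^2.
Plug a = 1, b = -3, c = 5:
  18*(1)*(-3)*(5) - 4*(1)^3*(5) + (1)^2*(-3)^2 - 4*(-3)^3 - 27*(5)^2
  = -270 + (-20) + 9 + (108) + (-675)
  = -848.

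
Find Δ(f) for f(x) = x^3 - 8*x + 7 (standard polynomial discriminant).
Δ = 725

For a depressed cubic x^3 + p x + q the discriminant is Δ = -4 p^3 - 27 q^2 = -4*(-8)^3 - 27*(7)^2 = 2048 - 1323 = 725.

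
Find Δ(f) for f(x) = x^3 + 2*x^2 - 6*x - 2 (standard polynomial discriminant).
Δ = 1396

For x^3 + a x^2 + b x + c the discriminant is Δ = 18 a b c - 4 a^3 c + a^2 b^2 - 4 b^3 - 27 c^2.
Plug a = 2, b = -6, c = -2:
  18*(2)*(-6)*(-2) - 4*(2)^3*(-2) + (2)^2*(-6)^2 - 4*(-6)^3 - 27*(-2)^2
  = 432 + (64) + 144 + (864) + (-108)
  = 1396.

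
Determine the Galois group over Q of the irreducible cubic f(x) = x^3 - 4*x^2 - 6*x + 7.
Gal(K/Q) = S_3 (symmetric group of order 6)

Compute the discriminant of x^3 + (-4)*x^2 + (-6)*x + (7): Δ = 4933. Since Δ is not a rational square, the Galois group is not contained in A_3; it must be the full S_3 (irreducibility of the cubic rules out anything smaller).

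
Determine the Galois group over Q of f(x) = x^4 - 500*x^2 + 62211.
Gal(K/Q) = V_4 (Klein four-group, Z/2Z × Z/2Z)

f factors as (x^2 - 233)(x^2 - 267), so the splitting field is K = Q(sqrt(233), sqrt(267)). The elements 233, 267, 62211 are all non-squares in Q, so sqrt(233) and sqrt(267) generate independent quadratic extensions. Thus [K:Q] = 4 and Gal(K/Q) is generated by the two order-2 automorphisms sqrt(233) ↦ -sqrt(233) and sqrt(267) ↦ -sqrt(267), giving V_4.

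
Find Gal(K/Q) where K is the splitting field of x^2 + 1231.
Gal(K/Q) = Z/2Z (cyclic of order 2)

x^2 + 1231 is irreducible over Q since -1231 is not a rational square. The splitting field Q(sqrt(-1231)) has degree 2 over Q, and its unique nontrivial automorphism is sqrt(-1231) ↦ -sqrt(-1231). Hence Gal(Q(sqrt(-1231))/Q) = Z/2Z.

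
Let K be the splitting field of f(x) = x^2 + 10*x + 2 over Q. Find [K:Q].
[K:Q] = 2

The discriminant of x^2 + (10)*x + (2) is b^2 - 4c = 100 - (8) = 92. Since 92 is not a perfect square in Q, the polynomial is irreducible over Q. Its two roots generate a degree-2 extension, so [K:Q] = 2.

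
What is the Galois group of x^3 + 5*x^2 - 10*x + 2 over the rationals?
Gal(K/Q) = S_3 (symmetric group of order 6)

Compute the discriminant of x^3 + (5)*x^2 + (-10)*x + (2): Δ = 3592. Since Δ is not a rational square, the Galois group is not contained in A_3; it must be the full S_3 (irreducibility of the cubic rules out anything smaller).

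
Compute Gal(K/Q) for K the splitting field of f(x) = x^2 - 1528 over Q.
Gal(K/Q) = Z/2Z (cyclic of order 2)

x^2 - 1528 is irreducible over Q since 1528 is not a rational square. The splitting field Q(sqrt(1528)) has degree 2 over Q, and its unique nontrivial automorphism is sqrt(1528) ↦ -sqrt(1528). Hence Gal(Q(sqrt(1528))/Q) = Z/2Z.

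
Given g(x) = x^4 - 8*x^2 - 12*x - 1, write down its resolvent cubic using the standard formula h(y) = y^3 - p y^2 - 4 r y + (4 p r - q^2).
h(y) = y^3 + 8*y^2 + 4*y - 112

Identify coefficients: p = -8, q = -12, r = -1.
Plug into h(y) = y^3 - p y^2 - 4 r y + (4 p r - q^2):
  h(y) = y^3 - (-8) y^2 - 4*(-1) y + (4*(-8)*(-1) - (-12)^2)
       = y^3 + (8) y^2 + (4) y + (-112).
Simplifying: h(y) = y^3 + 8*y^2 + 4*y - 112.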